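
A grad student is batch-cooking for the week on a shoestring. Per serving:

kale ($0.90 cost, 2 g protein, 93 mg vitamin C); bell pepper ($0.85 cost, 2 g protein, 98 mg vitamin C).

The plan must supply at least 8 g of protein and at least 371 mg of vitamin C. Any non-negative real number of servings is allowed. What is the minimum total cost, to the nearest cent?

An LP optimum is at a vertex; with two nutrient constraints at most two foods are used. Check each candidate.
kale only: max(8/2, 371/93) = 4 servings → $3.60.
bell pepper only: max(8/2, 371/98) = 4 servings → $3.40.
kale + bell pepper: the both-tight solution has a negative serving — not a feasible corner.
The minimum over all feasible corners is $3.40.

$3.40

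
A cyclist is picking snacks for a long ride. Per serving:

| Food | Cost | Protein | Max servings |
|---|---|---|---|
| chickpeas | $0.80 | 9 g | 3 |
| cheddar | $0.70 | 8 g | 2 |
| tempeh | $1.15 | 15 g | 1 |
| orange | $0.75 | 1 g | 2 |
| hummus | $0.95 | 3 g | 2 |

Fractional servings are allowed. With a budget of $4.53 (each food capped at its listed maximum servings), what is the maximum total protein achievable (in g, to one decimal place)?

Protein per dollar: tempeh 13.04, cheddar 11.43, chickpeas 11.25, hummus 3.158, orange 1.333.
Take 1 serving of tempeh: spends $1.15, +15.0 g protein (running total 15.0 g).
Take 2 servings of cheddar: spends $1.40, +16.0 g protein (running total 31.0 g).
Take 2.475 servings of chickpeas: spends $1.98, +22.3 g protein (running total 53.3 g).
Filling greedily by protein-per-dollar is optimal for one linear limit, giving 53.3 g.

53.3 g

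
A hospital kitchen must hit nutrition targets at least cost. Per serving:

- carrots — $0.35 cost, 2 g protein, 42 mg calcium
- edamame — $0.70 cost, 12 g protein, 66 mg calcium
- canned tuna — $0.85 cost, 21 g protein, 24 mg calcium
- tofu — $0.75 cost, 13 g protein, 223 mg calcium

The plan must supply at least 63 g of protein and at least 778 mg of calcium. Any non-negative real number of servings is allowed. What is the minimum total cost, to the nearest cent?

A basic optimal solution has at most two foods positive. Try each food alone and each pair with both targets met exactly.
carrots only: max(63/2, 778/42) = 31.5 servings → $11.03.
edamame only: max(63/12, 778/66) = 11.79 servings → $8.25.
canned tuna only: max(63/21, 778/24) = 32.42 servings → $27.55.
tofu only: max(63/13, 778/223) = 4.846 servings → $3.63.
carrots + edamame with both tight: 13.92 servings and 2.93 servings → $6.92.
carrots + canned tuna with both tight: 17.78 servings and 1.307 servings → $7.33.
carrots + tofu with both targets exact would need a negative amount; discard.
edamame + canned tuna: the both-tight solution has a negative serving — not a feasible corner.
edamame + tofu with both tight: 2.164 servings and 2.848 servings → $3.65.
canned tuna + tofu with both tight: 0.9003 servings and 3.392 servings → $3.31.
Cheapest feasible corner: $3.31.

$3.31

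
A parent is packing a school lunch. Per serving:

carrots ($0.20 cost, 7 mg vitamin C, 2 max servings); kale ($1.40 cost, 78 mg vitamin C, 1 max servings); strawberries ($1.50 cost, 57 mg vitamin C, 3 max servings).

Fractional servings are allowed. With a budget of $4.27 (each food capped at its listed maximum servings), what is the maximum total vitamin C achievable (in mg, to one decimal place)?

187.1 mg

Vitamin C per dollar: kale 55.71, strawberries 38, carrots 35.
Take 1 serving of kale: spends $1.40, +78.0 mg vitamin C (running total 78.0 mg).
Take 1.913 servings of strawberries: spends $2.87, +109.1 mg vitamin C (running total 187.1 mg).
Greedy by best ratio exhausts the cost allowance optimally: 187.1 mg.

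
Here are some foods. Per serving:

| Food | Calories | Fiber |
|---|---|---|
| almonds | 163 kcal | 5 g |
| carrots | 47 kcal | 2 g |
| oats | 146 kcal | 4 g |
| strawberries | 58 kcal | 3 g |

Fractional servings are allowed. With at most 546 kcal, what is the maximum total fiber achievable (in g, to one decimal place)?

Fiber per kcal: strawberries 0.05172, carrots 0.04255, almonds 0.03067, oats 0.0274.
With no serving limits, spend the whole calories allowance on strawberries: 546 kcal / 58 kcal × 3 g = 28.2 g.

28.2 g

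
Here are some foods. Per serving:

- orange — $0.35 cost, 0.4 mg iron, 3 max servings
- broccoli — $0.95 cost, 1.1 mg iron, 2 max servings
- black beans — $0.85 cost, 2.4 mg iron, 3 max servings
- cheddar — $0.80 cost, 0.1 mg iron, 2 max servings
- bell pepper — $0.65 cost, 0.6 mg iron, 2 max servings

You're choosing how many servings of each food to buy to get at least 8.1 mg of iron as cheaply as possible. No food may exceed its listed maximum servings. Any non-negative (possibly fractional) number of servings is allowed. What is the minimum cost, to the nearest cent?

Cost per mg of iron: black beans $0.3542, broccoli $0.8636, orange $0.8750, bell pepper $1.0833, cheddar $8.0000.
Take 3 servings of black beans: +7.2 mg iron for $2.55 (total $2.55, still need 0.9 mg).
Take 0.8182 servings of broccoli: +0.9 mg iron for $0.78 (total $3.33, still need 0.0 mg).
Greedy by cheapest-per-mg is optimal for a single linear constraint, so the minimum cost is $3.33.

$3.33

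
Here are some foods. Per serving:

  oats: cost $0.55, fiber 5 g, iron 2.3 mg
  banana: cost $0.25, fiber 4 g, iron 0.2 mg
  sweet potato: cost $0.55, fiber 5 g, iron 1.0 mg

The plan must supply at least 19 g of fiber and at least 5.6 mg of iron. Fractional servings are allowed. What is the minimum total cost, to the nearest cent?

$1.73

Check every corner: each single food scaled to meet both minima, and each pair solved so both constraints bind.
oats only: max(19/5, 5.6/2.3) = 3.8 servings → $2.09.
banana only: max(19/4, 5.6/0.2) = 28 servings → $7.00.
sweet potato only: max(19/5, 5.6/1.0) = 5.6 servings → $3.08.
oats + banana with both tight: 2.268 servings and 1.915 servings → $1.73.
oats + sweet potato with both tight: 1.385 servings and 2.415 servings → $2.09.
banana + sweet potato: intersection lies outside the first quadrant.
Cheapest feasible corner: $1.73.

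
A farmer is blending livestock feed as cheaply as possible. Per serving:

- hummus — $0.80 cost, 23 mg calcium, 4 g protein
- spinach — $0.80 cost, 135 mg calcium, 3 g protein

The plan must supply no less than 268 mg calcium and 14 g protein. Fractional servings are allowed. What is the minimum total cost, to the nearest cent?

$3.12

With two linear requirements the optimum uses one or two foods; enumerate the corners.
hummus only: max(268/23, 14/4) = 11.65 servings → $9.32.
spinach only: max(268/135, 14/3) = 4.667 servings → $3.73.
hummus + spinach with both tight: 2.306 servings and 1.592 servings → $3.12.
So the least-cost plan costs $3.12.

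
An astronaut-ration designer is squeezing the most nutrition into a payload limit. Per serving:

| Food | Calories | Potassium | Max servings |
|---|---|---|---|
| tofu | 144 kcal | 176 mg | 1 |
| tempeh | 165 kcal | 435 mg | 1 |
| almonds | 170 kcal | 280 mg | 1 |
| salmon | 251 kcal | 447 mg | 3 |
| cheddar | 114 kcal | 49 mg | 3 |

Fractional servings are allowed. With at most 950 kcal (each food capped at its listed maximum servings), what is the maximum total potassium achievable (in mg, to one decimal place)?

1828.7 mg

Potassium per kcal: tempeh 2.636, salmon 1.781, almonds 1.647, tofu 1.222, cheddar 0.4298.
Take 1 serving of tempeh: uses 165 kcal, +435.0 mg potassium (running total 435.0 mg).
Take 3 servings of salmon: uses 753 kcal, +1341.0 mg potassium (running total 1776.0 mg).
Take 0.1882 servings of almonds: uses 32 kcal, +52.7 mg potassium (running total 1828.7 mg).
Greedy by best ratio exhausts the calories allowance optimally: 1828.7 mg.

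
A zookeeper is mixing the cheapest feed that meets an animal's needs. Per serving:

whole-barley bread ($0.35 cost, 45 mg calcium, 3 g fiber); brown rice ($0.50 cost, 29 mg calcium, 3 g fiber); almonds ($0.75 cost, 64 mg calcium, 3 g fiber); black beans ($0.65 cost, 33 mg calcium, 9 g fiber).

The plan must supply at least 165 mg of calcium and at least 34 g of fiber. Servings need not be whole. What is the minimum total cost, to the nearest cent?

$2.61

Minimising a linear cost over {calcium ≥ 165, fiber ≥ 34, servings ≥ 0} — the optimum is at a vertex, using one or two foods.
whole-barley bread only: max(165/45, 34/3) = 11.33 servings → $3.97.
brown rice only: max(165/29, 34/3) = 11.33 servings → $5.67.
almonds only: max(165/64, 34/3) = 11.33 servings → $8.50.
black beans only: max(165/33, 34/9) = 5 servings → $3.25.
whole-barley bread + brown rice with both targets exact would need a negative amount; discard.
whole-barley bread + almonds: intersection lies outside the first quadrant.
whole-barley bread + black beans with both tight: 1.186 servings and 3.382 servings → $2.61.
brown rice + almonds with both targets exact would need a negative amount; discard.
brown rice + black beans with both tight: 2.241 servings and 3.031 servings → $3.09.
almonds + black beans with both tight: 0.761 servings and 3.524 servings → $2.86.
So the least-cost plan costs $2.61.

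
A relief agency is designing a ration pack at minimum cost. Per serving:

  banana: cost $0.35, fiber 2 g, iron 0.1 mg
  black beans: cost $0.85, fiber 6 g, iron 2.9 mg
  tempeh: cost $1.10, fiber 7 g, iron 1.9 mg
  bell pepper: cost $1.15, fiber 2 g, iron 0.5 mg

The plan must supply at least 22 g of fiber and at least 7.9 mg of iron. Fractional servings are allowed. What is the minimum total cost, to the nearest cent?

$3.12

At the optimum either one food covers both requirements or two foods hit both targets exactly; no other combination can be cheaper.
banana only: max(22/2, 7.9/0.1) = 79 servings → $27.65.
black beans only: max(22/6, 7.9/2.9) = 3.667 servings → $3.12.
tempeh only: max(22/7, 7.9/1.9) = 4.158 servings → $4.57.
bell pepper only: max(22/2, 7.9/0.5) = 15.8 servings → $18.17.
banana + black beans with both tight: 3.154 servings and 2.615 servings → $3.33.
banana + tempeh with both targets exact would need a negative amount; discard.
banana + bell pepper: intersection lies outside the first quadrant.
black beans + tempeh with both tight: 1.517 servings and 1.843 servings → $3.32.
black beans + bell pepper with both tight: 1.714 servings and 5.857 servings → $8.19.
tempeh + bell pepper: the both-tight solution has a negative serving — not a feasible corner.
The minimum over all feasible corners is $3.12.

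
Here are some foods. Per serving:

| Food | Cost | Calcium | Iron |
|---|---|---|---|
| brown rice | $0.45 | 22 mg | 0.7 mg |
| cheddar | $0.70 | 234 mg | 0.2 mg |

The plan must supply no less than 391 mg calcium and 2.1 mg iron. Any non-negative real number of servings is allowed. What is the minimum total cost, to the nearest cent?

$2.17

The cheapest plan sits at a corner of the feasible region — with two constraints it uses at most two foods.
brown rice only: max(391/22, 2.1/0.7) = 17.77 servings → $8.00.
cheddar only: max(391/234, 2.1/0.2) = 10.5 servings → $7.35.
brown rice + cheddar with both tight: 2.592 servings and 1.427 servings → $2.17.
So the least-cost plan costs $2.17.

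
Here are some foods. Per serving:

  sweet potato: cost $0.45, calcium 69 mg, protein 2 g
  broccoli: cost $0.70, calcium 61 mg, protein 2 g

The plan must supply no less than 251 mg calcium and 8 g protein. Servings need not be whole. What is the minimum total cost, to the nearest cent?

With two linear requirements the optimum uses one or two foods; enumerate the corners.
sweet potato only: max(251/69, 8/2) = 4 servings → $1.80.
broccoli only: max(251/61, 8/2) = 4.115 servings → $2.88.
sweet potato + broccoli with both tight: 0.875 servings and 3.125 servings → $2.58.
So the least-cost plan costs $1.80.

$1.80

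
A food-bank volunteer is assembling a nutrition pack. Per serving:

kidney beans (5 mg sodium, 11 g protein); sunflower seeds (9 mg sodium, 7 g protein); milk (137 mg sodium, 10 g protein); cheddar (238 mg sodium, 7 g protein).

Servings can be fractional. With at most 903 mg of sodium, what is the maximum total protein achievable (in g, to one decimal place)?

Protein per mg sodium: kidney beans 2.2, sunflower seeds 0.7778, milk 0.07299, cheddar 0.02941.
With no serving limits, spend the whole sodium allowance on kidney beans: 903 mg / 5 mg × 11 g = 1986.6 g.

1986.6 g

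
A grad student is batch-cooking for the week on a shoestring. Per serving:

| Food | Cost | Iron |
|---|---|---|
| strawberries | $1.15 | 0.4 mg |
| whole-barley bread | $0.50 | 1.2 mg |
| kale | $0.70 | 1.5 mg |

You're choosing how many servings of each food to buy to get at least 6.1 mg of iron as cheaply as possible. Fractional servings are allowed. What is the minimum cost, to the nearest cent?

Cost per mg of iron: whole-barley bread $0.4167, kale $0.4667, strawberries $2.8750.
With no serving limits, use only whole-barley bread: 6.1 mg / 1.2 mg = 5.083 servings × $0.50 = $2.54.

$2.54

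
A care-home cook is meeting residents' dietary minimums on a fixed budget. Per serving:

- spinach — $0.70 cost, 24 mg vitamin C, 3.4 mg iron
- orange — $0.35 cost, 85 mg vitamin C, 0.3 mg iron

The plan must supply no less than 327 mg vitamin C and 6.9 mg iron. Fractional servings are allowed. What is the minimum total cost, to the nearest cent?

$2.39

With two linear requirements the optimum uses one or two foods; enumerate the corners.
spinach only: max(327/24, 6.9/3.4) = 13.62 servings → $9.54.
orange only: max(327/85, 6.9/0.3) = 23 servings → $8.05.
spinach + orange with both tight: 1.733 servings and 3.358 servings → $2.39.
So the least-cost plan costs $2.39.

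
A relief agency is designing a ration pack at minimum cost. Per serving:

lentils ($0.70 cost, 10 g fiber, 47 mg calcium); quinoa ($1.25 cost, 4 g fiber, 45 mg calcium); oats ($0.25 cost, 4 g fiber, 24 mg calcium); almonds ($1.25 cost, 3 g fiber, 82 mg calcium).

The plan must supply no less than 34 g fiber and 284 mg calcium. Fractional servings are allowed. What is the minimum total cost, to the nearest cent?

$2.96

A basic optimal solution has at most two foods positive. Try each food alone and each pair with both targets met exactly.
lentils only: max(34/10, 284/47) = 6.043 servings → $4.23.
quinoa only: max(34/4, 284/45) = 8.5 servings → $10.62.
oats only: max(34/4, 284/24) = 11.83 servings → $2.96.
almonds only: max(34/3, 284/82) = 11.33 servings → $14.17.
lentils + quinoa with both tight: 1.504 servings and 4.74 servings → $6.98.
lentils + oats with both targets exact would need a negative amount; discard.
lentils + almonds with both tight: 2.851 servings and 1.829 servings → $4.28.
quinoa + oats with both tight: 3.81 servings and 4.69 servings → $5.93.
quinoa + almonds: the both-tight solution has a negative serving — not a feasible corner.
oats + almonds with both tight: 7.562 servings and 1.25 servings → $3.45.
So the least-cost plan costs $2.96.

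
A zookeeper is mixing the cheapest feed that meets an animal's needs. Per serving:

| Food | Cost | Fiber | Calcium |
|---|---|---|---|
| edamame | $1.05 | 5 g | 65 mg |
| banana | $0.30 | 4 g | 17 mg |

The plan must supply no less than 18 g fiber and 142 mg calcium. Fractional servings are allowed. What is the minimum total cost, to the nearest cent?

$2.36

For a min-cost LP with two ≥-constraints, a basic feasible solution has at most two positive variables.
edamame only: max(18/5, 142/65) = 3.6 servings → $3.78.
banana only: max(18/4, 142/17) = 8.353 servings → $2.51.
edamame + banana with both tight: 1.497 servings and 2.629 servings → $2.36.
Cheapest feasible corner: $2.36.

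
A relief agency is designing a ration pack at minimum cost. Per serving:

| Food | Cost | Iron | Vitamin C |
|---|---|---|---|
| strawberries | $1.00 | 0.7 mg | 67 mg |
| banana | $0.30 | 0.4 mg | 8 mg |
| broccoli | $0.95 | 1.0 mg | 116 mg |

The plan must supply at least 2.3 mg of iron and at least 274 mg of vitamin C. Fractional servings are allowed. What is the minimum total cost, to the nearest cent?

$2.24

With two linear requirements the optimum uses one or two foods; enumerate the corners.
strawberries only: max(2.3/0.7, 274/67) = 4.09 servings → $4.09.
banana only: max(2.3/0.4, 274/8) = 34.25 servings → $10.28.
broccoli only: max(2.3/1.0, 274/116) = 2.362 servings → $2.24.
strawberries + banana with both targets exact would need a negative amount; discard.
strawberries + broccoli with both targets exact would need a negative amount; discard.
banana + broccoli: intersection lies outside the first quadrant.
Cheapest feasible corner: $2.24.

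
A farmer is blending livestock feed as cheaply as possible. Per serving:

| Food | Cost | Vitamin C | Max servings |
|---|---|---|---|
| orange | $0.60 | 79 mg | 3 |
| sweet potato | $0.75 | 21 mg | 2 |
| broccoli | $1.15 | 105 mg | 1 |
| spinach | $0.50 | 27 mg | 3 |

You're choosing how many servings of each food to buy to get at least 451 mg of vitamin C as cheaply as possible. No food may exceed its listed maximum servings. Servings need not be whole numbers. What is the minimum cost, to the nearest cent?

$5.45

Cost per mg of vitamin C: orange $0.0076, broccoli $0.0110, spinach $0.0185, sweet potato $0.0357.
Take 3 servings of orange: +237.0 mg vitamin C for $1.80 (total $1.80, still need 214.0 mg).
Take 1 serving of broccoli: +105.0 mg vitamin C for $1.15 (total $2.95, still need 109.0 mg).
Take 3 servings of spinach: +81.0 mg vitamin C for $1.50 (total $4.45, still need 28.0 mg).
Take 1.333 servings of sweet potato: +28.0 mg vitamin C for $1.00 (total $5.45, still need 0.0 mg).
Filling from the cheapest source first is optimal under one linear minimum: $5.45.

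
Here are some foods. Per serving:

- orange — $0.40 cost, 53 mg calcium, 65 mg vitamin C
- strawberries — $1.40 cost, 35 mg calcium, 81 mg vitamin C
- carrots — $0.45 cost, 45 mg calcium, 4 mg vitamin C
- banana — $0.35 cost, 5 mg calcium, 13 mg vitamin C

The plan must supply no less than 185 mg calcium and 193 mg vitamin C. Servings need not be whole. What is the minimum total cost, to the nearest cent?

$1.40

Minimising a linear cost over {calcium ≥ 185, vitamin C ≥ 193, servings ≥ 0} — the optimum is at a vertex, using one or two foods.
orange only: max(185/53, 193/65) = 3.491 servings → $1.40.
strawberries only: max(185/35, 193/81) = 5.286 servings → $7.40.
carrots only: max(185/45, 193/4) = 48.25 servings → $21.71.
banana only: max(185/5, 193/13) = 37 servings → $12.95.
orange + strawberries with both targets exact would need a negative amount; discard.
orange + carrots with both tight: 2.928 servings and 0.662 servings → $1.47.
orange + banana: the both-tight solution has a negative serving — not a feasible corner.
strawberries + carrots with both tight: 2.267 servings and 2.348 servings → $4.23.
strawberries + banana with both targets exact would need a negative amount; discard.
carrots + banana with both tight: 2.549 servings and 14.06 servings → $6.07.
So the least-cost plan costs $1.40.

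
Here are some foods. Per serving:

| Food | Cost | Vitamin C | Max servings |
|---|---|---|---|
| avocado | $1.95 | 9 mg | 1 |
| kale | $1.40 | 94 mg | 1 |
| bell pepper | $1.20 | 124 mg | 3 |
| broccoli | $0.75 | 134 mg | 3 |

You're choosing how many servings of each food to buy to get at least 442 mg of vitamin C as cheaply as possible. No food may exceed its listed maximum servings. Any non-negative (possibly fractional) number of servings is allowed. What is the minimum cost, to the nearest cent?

$2.64

Cost per mg of vitamin C: broccoli $0.0056, bell pepper $0.0097, kale $0.0149, avocado $0.2167.
Take 3 servings of broccoli: +402.0 mg vitamin C for $2.25 (total $2.25, still need 40.0 mg).
Take 0.3226 servings of bell pepper: +40.0 mg vitamin C for $0.39 (total $2.64, still need 0.0 mg).
Filling from the cheapest source first is optimal under one linear minimum: $2.64.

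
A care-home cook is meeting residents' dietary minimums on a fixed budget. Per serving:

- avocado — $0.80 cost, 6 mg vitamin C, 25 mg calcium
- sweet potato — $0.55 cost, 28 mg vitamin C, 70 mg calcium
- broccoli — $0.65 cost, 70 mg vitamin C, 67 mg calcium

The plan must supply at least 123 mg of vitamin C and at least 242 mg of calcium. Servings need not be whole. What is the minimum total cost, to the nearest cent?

$1.98

avocado only: max(123/6, 242/25) = 20.5 servings → $16.40.
sweet potato only: max(123/28, 242/70) = 4.393 servings → $2.42.
broccoli only: max(123/70, 242/67) = 3.612 servings → $2.35.
avocado + sweet potato: the both-tight solution has a negative serving — not a feasible corner.
avocado + broccoli with both tight: 6.453 servings and 1.204 servings → $5.95.
sweet potato + broccoli with both tight: 2.877 servings and 0.6065 servings → $1.98.
The minimum over all feasible corners is $1.98.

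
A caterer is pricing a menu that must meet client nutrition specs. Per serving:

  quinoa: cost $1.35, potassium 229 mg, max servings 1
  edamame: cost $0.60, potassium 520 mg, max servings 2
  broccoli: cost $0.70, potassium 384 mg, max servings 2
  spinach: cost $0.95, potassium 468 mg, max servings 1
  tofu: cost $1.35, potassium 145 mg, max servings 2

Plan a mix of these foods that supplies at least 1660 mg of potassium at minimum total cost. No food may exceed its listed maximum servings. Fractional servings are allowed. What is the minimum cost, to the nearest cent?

$2.33

Cost per mg of potassium: edamame $0.0012, broccoli $0.0018, spinach $0.0020, quinoa $0.0059, tofu $0.0093.
Take 2 servings of edamame: +1040.0 mg potassium for $1.20 (total $1.20, still need 620.0 mg).
Take 1.615 servings of broccoli: +620.0 mg potassium for $1.13 (total $2.33, still need 0.0 mg).
Greedy by cheapest-per-mg is optimal for a single linear constraint, so the minimum cost is $2.33.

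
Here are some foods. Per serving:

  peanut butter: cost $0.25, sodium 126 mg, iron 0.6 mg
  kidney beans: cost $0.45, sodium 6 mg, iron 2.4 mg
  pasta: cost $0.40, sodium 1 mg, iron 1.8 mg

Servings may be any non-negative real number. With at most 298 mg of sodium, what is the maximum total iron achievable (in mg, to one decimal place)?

Iron per mg sodium: pasta 1.8, kidney beans 0.4, peanut butter 0.004762.
With no serving limits, spend the whole sodium allowance on pasta: 298 mg / 1 mg × 1.8 mg = 536.4 mg.

536.4 mg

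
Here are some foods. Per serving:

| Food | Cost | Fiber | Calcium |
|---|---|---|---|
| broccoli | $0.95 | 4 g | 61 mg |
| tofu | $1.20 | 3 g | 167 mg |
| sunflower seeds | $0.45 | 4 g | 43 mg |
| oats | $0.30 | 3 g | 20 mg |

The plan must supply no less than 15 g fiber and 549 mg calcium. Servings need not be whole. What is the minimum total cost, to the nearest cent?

This is a tiny linear program; its minimum lies at a vertex of the feasible set. List the vertices and price them.
broccoli only: max(15/4, 549/61) = 9 servings → $8.55.
tofu only: max(15/3, 549/167) = 5 servings → $6.00.
sunflower seeds only: max(15/4, 549/43) = 12.77 servings → $5.75.
oats only: max(15/3, 549/20) = 27.45 servings → $8.23.
broccoli + tofu with both tight: 1.769 servings and 2.641 servings → $4.85.
broccoli + sunflower seeds: the both-tight solution has a negative serving — not a feasible corner.
broccoli + oats with both targets exact would need a negative amount; discard.
tofu + sunflower seeds with both tight: 2.878 servings and 1.592 servings → $4.17.
tofu + oats with both tight: 3.054 servings and 1.946 servings → $4.25.
sunflower seeds + oats: the both-tight solution has a negative serving — not a feasible corner.
Cheapest feasible corner: $4.17.

$4.17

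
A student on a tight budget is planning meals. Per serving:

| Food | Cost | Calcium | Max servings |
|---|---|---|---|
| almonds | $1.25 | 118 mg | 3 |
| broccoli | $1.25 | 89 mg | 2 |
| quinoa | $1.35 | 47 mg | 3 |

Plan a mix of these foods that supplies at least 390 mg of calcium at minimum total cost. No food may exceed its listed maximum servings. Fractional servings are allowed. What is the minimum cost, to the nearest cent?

Cost per mg of calcium: almonds $0.0106, broccoli $0.0140, quinoa $0.0287.
Take 3 servings of almonds: +354.0 mg calcium for $3.75 (total $3.75, still need 36.0 mg).
Take 0.4045 servings of broccoli: +36.0 mg calcium for $0.51 (total $4.26, still need 0.0 mg).
Filling from the cheapest source first is optimal under one linear minimum: $4.26.

$4.26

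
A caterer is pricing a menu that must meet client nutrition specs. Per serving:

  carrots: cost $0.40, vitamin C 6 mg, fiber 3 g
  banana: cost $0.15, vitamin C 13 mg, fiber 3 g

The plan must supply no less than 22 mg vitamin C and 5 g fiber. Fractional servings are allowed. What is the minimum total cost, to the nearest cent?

carrots only: max(22/6, 5/3) = 3.667 servings → $1.47.
banana only: max(22/13, 5/3) = 1.692 servings → $0.25.
carrots + banana: the both-tight solution has a negative serving — not a feasible corner.
Cheapest feasible corner: $0.25.

$0.25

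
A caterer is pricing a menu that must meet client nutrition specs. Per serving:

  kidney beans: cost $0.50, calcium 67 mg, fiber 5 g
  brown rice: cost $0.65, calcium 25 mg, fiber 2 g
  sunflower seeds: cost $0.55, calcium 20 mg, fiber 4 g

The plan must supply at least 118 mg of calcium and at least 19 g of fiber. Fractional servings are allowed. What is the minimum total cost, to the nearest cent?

$1.90

kidney beans only: max(118/67, 19/5) = 3.8 servings → $1.90.
brown rice only: max(118/25, 19/2) = 9.5 servings → $6.17.
sunflower seeds only: max(118/20, 19/4) = 5.9 servings → $3.25.
kidney beans + brown rice with both targets exact would need a negative amount; discard.
kidney beans + sunflower seeds with both tight: 0.5476 servings and 4.065 servings → $2.51.
brown rice + sunflower seeds with both tight: 1.533 servings and 3.983 servings → $3.19.
Cheapest feasible corner: $1.90.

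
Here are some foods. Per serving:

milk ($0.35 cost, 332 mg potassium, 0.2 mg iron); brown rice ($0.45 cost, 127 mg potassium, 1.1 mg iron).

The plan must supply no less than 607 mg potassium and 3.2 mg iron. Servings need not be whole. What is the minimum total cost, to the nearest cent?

$1.52

This is a tiny linear program; its minimum lies at a vertex of the feasible set. List the vertices and price them.
milk only: max(607/332, 3.2/0.2) = 16 servings → $5.60.
brown rice only: max(607/127, 3.2/1.1) = 4.78 servings → $2.15.
milk + brown rice with both tight: 0.769 servings and 2.769 servings → $1.52.
So the least-cost plan costs $1.52.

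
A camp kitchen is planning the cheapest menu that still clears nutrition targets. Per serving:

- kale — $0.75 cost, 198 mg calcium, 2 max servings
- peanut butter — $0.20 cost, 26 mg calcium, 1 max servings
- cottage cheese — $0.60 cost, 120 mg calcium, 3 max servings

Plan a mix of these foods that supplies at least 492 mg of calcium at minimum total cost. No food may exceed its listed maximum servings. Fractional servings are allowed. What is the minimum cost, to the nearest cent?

$1.98

Cost per mg of calcium: kale $0.0038, cottage cheese $0.0050, peanut butter $0.0077.
Take 2 servings of kale: +396.0 mg calcium for $1.50 (total $1.50, still need 96.0 mg).
Take 0.8 servings of cottage cheese: +96.0 mg calcium for $0.48 (total $1.98, still need 0.0 mg).
Filling from the cheapest source first is optimal under one linear minimum: $1.98.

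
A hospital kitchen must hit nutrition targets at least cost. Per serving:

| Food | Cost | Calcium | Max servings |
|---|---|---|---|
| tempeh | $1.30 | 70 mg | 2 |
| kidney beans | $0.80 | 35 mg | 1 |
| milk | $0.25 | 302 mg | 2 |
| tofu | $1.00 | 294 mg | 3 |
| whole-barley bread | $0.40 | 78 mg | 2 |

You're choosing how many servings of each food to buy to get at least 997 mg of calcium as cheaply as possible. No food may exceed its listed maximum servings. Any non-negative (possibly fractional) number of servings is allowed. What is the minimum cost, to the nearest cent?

$1.84

Cost per mg of calcium: milk $0.0008, tofu $0.0034, whole-barley bread $0.0051, tempeh $0.0186, kidney beans $0.0229.
Take 2 servings of milk: +604.0 mg calcium for $0.50 (total $0.50, still need 393.0 mg).
Take 1.337 servings of tofu: +393.0 mg calcium for $1.34 (total $1.84, still need 0.0 mg).
Greedy by cheapest-per-mg is optimal for a single linear constraint, so the minimum cost is $1.84.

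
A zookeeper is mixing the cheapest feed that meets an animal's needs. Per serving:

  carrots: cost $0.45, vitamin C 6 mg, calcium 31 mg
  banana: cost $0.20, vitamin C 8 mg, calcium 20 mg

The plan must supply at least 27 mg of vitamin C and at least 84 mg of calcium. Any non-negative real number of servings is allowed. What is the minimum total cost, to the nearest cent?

With two linear requirements the optimum uses one or two foods; enumerate the corners.
carrots only: max(27/6, 84/31) = 4.5 servings → $2.02.
banana only: max(27/8, 84/20) = 4.2 servings → $0.84.
carrots + banana with both tight: 1.031 servings and 2.602 servings → $0.98.
So the least-cost plan costs $0.84.

$0.84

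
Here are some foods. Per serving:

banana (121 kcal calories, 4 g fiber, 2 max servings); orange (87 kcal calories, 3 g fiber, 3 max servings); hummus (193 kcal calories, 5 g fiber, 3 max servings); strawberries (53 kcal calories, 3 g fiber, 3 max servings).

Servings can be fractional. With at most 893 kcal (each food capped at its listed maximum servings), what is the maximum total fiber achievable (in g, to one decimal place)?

32.0 g

Fiber per kcal: strawberries 0.0566, orange 0.03448, banana 0.03306, hummus 0.02591.
Take 3 servings of strawberries: uses 159 kcal, +9.0 g fiber (running total 9.0 g).
Take 3 servings of orange: uses 261 kcal, +9.0 g fiber (running total 18.0 g).
Take 2 servings of banana: uses 242 kcal, +8.0 g fiber (running total 26.0 g).
Take 1.197 servings of hummus: uses 231 kcal, +6.0 g fiber (running total 32.0 g).
Greedy by best ratio exhausts the calories allowance optimally: 32.0 g.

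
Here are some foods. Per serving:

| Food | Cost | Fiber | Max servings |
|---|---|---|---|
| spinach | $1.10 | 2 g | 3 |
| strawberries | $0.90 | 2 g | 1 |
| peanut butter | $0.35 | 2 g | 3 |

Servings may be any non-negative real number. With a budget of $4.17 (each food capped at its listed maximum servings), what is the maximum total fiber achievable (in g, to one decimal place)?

Fiber per dollar: peanut butter 5.714, strawberries 2.222, spinach 1.818.
Take 3 servings of peanut butter: spends $1.05, +6.0 g fiber (running total 6.0 g).
Take 1 serving of strawberries: spends $0.90, +2.0 g fiber (running total 8.0 g).
Take 2.018 servings of spinach: spends $2.22, +4.0 g fiber (running total 12.0 g).
Filling greedily by fiber-per-dollar is optimal for one linear limit, giving 12.0 g.

12.0 g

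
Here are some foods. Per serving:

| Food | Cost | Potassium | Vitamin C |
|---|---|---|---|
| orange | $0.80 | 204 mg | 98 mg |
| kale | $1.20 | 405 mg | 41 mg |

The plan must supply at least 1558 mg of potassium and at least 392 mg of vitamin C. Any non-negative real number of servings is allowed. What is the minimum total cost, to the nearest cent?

Minimising a linear cost over {potassium ≥ 1558, vitamin C ≥ 392, servings ≥ 0} — the optimum is at a vertex, using one or two foods.
orange only: max(1558/204, 392/98) = 7.637 servings → $6.11.
kale only: max(1558/405, 392/41) = 9.561 servings → $11.47.
orange + kale with both tight: 3.029 servings and 2.321 servings → $5.21.
The minimum over all feasible corners is $5.21.

$5.21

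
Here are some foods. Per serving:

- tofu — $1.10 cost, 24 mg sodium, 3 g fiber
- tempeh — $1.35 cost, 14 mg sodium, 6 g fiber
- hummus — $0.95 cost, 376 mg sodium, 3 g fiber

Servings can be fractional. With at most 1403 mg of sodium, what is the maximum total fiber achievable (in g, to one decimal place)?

Fiber per mg sodium: tempeh 0.4286, tofu 0.125, hummus 0.007979.
With no serving limits, spend the whole sodium allowance on tempeh: 1403 mg / 14 mg × 6 g = 601.3 g.

601.3 g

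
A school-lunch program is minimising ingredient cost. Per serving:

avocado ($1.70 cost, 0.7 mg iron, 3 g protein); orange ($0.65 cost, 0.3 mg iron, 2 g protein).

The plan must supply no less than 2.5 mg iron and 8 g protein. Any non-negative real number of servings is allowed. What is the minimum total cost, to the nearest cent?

$5.42

With two linear requirements the optimum uses one or two foods; enumerate the corners.
avocado only: max(2.5/0.7, 8/3) = 3.571 servings → $6.07.
orange only: max(2.5/0.3, 8/2) = 8.333 servings → $5.42.
avocado + orange with both targets exact would need a negative amount; discard.
So the least-cost plan costs $5.42.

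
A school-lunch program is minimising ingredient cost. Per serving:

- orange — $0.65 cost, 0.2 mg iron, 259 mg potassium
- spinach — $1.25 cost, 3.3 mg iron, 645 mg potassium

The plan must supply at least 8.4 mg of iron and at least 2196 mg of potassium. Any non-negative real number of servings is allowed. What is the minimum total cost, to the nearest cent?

$4.26

Compare the cost at each extreme point of the feasible region.
orange only: max(8.4/0.2, 2196/259) = 42 servings → $27.30.
spinach only: max(8.4/3.3, 2196/645) = 3.405 servings → $4.26.
orange + spinach with both tight: 2.52 servings and 2.393 servings → $4.63.
The minimum over all feasible corners is $4.26.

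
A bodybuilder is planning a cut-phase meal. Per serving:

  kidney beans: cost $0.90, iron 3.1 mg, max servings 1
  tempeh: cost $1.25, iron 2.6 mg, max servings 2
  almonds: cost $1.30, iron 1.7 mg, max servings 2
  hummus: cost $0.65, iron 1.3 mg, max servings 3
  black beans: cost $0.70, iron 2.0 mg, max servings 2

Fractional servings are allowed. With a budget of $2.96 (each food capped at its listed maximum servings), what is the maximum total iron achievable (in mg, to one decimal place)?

8.5 mg

Iron per dollar: kidney beans 3.444, black beans 2.857, tempeh 2.08, hummus 2, almonds 1.308.
Take 1 serving of kidney beans: spends $0.90, +3.1 mg iron (running total 3.1 mg).
Take 2 servings of black beans: spends $1.40, +4.0 mg iron (running total 7.1 mg).
Take 0.528 servings of tempeh: spends $0.66, +1.4 mg iron (running total 8.5 mg).
Filling greedily by iron-per-dollar is optimal for one linear limit, giving 8.5 mg.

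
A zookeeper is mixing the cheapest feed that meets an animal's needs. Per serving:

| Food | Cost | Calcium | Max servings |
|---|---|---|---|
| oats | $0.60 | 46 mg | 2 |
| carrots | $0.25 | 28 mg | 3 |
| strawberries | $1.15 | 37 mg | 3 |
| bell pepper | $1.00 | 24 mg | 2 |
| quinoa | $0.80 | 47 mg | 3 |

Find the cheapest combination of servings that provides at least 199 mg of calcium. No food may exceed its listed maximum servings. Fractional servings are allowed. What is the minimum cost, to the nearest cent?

$2.34

Cost per mg of calcium: carrots $0.0089, oats $0.0130, quinoa $0.0170, strawberries $0.0311, bell pepper $0.0417.
Take 3 servings of carrots: +84.0 mg calcium for $0.75 (total $0.75, still need 115.0 mg).
Take 2 servings of oats: +92.0 mg calcium for $1.20 (total $1.95, still need 23.0 mg).
Take 0.4894 servings of quinoa: +23.0 mg calcium for $0.39 (total $2.34, still need 0.0 mg).
Greedy by cheapest-per-mg is optimal for a single linear constraint, so the minimum cost is $2.34.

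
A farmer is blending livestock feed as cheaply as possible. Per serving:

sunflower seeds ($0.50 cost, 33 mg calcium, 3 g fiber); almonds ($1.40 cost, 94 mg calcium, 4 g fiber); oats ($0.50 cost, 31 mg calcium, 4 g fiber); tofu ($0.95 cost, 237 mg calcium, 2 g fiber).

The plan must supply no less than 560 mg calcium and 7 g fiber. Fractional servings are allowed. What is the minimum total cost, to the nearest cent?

Minimising a linear cost over {calcium ≥ 560, fiber ≥ 7, servings ≥ 0} — the optimum is at a vertex, using one or two foods.
sunflower seeds only: max(560/33, 7/3) = 16.97 servings → $8.48.
almonds only: max(560/94, 7/4) = 5.957 servings → $8.34.
oats only: max(560/31, 7/4) = 18.06 servings → $9.03.
tofu only: max(560/237, 7/2) = 3.5 servings → $3.33.
sunflower seeds + almonds: intersection lies outside the first quadrant.
sunflower seeds + oats: the both-tight solution has a negative serving — not a feasible corner.
sunflower seeds + tofu with both tight: 0.8357 servings and 2.247 servings → $2.55.
almonds + oats: intersection lies outside the first quadrant.
almonds + tofu with both tight: 0.7092 servings and 2.082 servings → $2.97.
oats + tofu with both tight: 0.6084 servings and 2.283 servings → $2.47.
The minimum over all feasible corners is $2.47.

$2.47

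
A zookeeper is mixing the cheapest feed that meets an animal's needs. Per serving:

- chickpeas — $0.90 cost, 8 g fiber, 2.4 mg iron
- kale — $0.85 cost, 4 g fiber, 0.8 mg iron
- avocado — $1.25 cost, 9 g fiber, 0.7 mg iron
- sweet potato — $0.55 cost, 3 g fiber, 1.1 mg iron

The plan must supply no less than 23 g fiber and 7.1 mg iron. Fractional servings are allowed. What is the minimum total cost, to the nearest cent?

$2.66

A basic optimal solution has at most two foods positive. Try each food alone and each pair with both targets met exactly.
chickpeas only: max(23/8, 7.1/2.4) = 2.958 servings → $2.66.
kale only: max(23/4, 7.1/0.8) = 8.875 servings → $7.54.
avocado only: max(23/9, 7.1/0.7) = 10.14 servings → $12.68.
sweet potato only: max(23/3, 7.1/1.1) = 7.667 servings → $4.22.
chickpeas + kale: intersection lies outside the first quadrant.
chickpeas + avocado: intersection lies outside the first quadrant.
chickpeas + sweet potato with both tight: 2.5 servings and 1 serving → $2.80.
kale + avocado: intersection lies outside the first quadrant.
kale + sweet potato with both tight: 2 servings and 5 servings → $4.45.
avocado + sweet potato with both tight: 0.5128 servings and 6.128 servings → $4.01.
The minimum over all feasible corners is $2.66.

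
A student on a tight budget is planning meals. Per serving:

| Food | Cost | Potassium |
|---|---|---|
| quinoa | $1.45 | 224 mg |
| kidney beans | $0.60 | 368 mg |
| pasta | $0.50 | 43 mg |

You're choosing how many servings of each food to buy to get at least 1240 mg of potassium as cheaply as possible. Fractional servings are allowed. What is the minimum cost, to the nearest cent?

Cost per mg of potassium: kidney beans $0.0016, quinoa $0.0065, pasta $0.0116.
With no serving limits, use only kidney beans: 1240 mg / 368 mg = 3.37 servings × $0.60 = $2.02.

$2.02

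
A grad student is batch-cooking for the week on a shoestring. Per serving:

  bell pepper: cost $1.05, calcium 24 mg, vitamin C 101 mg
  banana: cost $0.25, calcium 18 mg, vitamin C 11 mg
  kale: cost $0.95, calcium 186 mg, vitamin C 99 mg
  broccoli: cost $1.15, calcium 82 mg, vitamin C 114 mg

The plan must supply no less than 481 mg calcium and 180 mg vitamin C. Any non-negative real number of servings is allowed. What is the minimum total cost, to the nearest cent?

$2.46

Two binding constraints pin down two serving amounts, so the optimal mix uses at most two foods. The candidates are each food alone (scaled to the tighter of calcium/vitamin C) and each pair with both constraints tight.
bell pepper only: max(481/24, 180/101) = 20.04 servings → $21.04.
banana only: max(481/18, 180/11) = 26.72 servings → $6.68.
kale only: max(481/186, 180/99) = 2.586 servings → $2.46.
broccoli only: max(481/82, 180/114) = 5.866 servings → $6.75.
bell pepper + banana with both targets exact would need a negative amount; discard.
bell pepper + kale: the both-tight solution has a negative serving — not a feasible corner.
bell pepper + broccoli: the both-tight solution has a negative serving — not a feasible corner.
banana + kale: intersection lies outside the first quadrant.
banana + broccoli: the both-tight solution has a negative serving — not a feasible corner.
kale + broccoli: intersection lies outside the first quadrant.
So the least-cost plan costs $2.46.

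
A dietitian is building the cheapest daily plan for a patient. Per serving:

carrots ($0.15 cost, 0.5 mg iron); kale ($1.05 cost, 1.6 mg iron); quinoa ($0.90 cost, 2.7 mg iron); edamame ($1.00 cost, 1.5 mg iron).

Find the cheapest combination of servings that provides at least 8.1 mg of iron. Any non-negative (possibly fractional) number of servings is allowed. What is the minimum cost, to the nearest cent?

Cost per mg of iron: carrots $0.3000, quinoa $0.3333, kale $0.6562, edamame $0.6667.
With no serving limits, use only carrots: 8.1 mg / 0.5 mg = 16.2 servings × $0.15 = $2.43.

$2.43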